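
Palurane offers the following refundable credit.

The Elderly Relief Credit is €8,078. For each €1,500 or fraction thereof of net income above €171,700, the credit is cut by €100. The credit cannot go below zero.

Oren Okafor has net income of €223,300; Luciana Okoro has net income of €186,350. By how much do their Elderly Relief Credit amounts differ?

Oren (€223,300): Elderly Relief Credit: income exceeds €171,700 by €51,600, which is 35 full-or-partial €1,500 increments; reduction = 35 × €100 = €3,500, leaving €4,578.
Luciana (€186,350): Elderly Relief Credit: income exceeds €171,700 by €14,650, which is 10 full-or-partial €1,500 increments; reduction = 10 × €100 = €1,000, leaving €7,078.
Difference: |€4,578 − €7,078| = €2,500.

€2,500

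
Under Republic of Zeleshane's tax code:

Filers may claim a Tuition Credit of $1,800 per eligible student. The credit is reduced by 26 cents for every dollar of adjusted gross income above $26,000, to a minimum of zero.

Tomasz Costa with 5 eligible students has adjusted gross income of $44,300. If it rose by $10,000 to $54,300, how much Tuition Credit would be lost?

$2,600

At $44,300 — base = 5 × $1,800 = $9,000. 26% of the $18,300 excess over $26,000 is $4,758; credit = $9,000 − $4,758 = $4,242.
At $54,300 — base = 5 × $1,800 = $9,000. 26% of the $28,300 excess over $26,000 is $7,358; credit = $9,000 − $7,358 = $1,642.
Lost: $4,242 − $1,642 = $2,600.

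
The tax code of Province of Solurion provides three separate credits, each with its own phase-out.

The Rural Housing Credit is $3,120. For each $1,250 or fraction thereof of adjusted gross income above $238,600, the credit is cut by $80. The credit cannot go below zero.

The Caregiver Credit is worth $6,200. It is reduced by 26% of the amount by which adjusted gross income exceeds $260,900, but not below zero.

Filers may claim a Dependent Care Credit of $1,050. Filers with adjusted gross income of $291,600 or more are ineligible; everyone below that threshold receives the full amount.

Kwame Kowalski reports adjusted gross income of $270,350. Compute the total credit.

$5,833

Rural Housing Credit: income exceeds $238,600 by $31,750, which is 26 full-or-partial $1,250 increments; reduction = 26 × $80 = $2,080, leaving $1,040.
Caregiver Credit: 26% of the $9,450 excess over $260,900 is $2,457; credit = $6,200 − $2,457 = $3,743.
Dependent Care Credit: $270,350 is below the $291,600 cutoff, so the full $1,050 applies.
Total: $1,040 + $3,743 + $1,050 = $5,833.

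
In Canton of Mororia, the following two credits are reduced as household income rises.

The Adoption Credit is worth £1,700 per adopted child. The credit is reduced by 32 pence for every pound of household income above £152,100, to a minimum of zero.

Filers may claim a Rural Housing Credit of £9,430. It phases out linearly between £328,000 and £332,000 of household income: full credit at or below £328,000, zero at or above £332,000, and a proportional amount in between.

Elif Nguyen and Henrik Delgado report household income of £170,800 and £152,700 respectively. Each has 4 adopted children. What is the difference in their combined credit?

£5,792

Elif (£170,800): Adoption Credit: base = 4 × £1,700 = £6,800. 32% of the £18,700 excess over £152,100 is £5,984; credit = £6,800 − £5,984 = £816. Rural Housing Credit: £170,800 is at or below the £328,000 threshold, so the full £9,430 applies. total £816 + £9,430 = £10,246
Henrik (£152,700): Adoption Credit: base = 4 × £1,700 = £6,800. 32% of the £600 excess over £152,100 is £192; credit = £6,800 − £192 = £6,608. Rural Housing Credit: £152,700 is at or below the £328,000 threshold, so the full £9,430 applies. total £6,608 + £9,430 = £16,038
Difference: |£10,246 − £16,038| = £5,792.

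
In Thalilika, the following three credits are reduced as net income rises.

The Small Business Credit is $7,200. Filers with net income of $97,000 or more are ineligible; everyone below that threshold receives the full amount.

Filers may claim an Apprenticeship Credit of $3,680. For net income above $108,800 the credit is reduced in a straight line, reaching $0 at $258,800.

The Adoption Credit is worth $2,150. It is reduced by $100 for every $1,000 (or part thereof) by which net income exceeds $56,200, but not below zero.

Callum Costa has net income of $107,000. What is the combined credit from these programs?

Small Business Credit: $107,000 meets or exceeds the $97,000 cutoff, so the credit is $0.
Apprenticeship Credit: $107,000 is at or below the $108,800 threshold, so the full $3,680 applies.
Adoption Credit: income exceeds $56,200 by $50,800 → 51 increments × $100 = $5,100 ≥ base, so the credit is $0.
Total: $0 + $3,680 + $0 = $3,680.

$3,680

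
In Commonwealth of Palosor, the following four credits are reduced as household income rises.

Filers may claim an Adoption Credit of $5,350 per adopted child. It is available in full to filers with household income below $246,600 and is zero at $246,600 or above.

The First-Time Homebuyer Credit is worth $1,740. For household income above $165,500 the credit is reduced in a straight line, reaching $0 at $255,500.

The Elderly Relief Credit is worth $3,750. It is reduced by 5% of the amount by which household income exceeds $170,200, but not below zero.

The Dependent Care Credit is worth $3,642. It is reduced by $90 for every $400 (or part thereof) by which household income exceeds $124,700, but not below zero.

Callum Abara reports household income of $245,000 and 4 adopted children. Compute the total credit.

$21,613

Adoption Credit: base = 4 × $5,350 = $21,400. $245,000 is below the $246,600 cutoff, so the full $21,400 applies.
First-Time Homebuyer Credit: $245,000 is $79,500 into a $90,000 phase-out range, leaving 10,500/90,000 of the credit: $1,740 × 10,500/90,000 = $203.
Elderly Relief Credit: 5% of the $74,800 excess over $170,200 is $3,740; credit = $3,750 − $3,740 = $10.
Dependent Care Credit: income exceeds $124,700 by $120,300 → 301 increments × $90 = $27,090 ≥ base, so the credit is $0.
Total: $21,400 + $203 + $10 + $0 = $21,613.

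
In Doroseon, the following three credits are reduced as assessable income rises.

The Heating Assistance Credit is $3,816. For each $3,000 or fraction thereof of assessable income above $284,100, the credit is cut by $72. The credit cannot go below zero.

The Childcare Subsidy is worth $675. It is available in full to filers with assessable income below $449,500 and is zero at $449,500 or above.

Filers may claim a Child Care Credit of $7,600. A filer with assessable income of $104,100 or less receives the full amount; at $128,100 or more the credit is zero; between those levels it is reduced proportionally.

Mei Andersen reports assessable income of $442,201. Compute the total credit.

Heating Assistance Credit: income exceeds $284,100 by $158,101 → 53 increments × $72 = $3,816 ≥ base, so the credit is $0.
Childcare Subsidy: $442,201 is below the $449,500 cutoff, so the full $675 applies.
Child Care Credit: $442,201 is at or above $128,100, so the credit is $0.
Total: $0 + $675 + $0 = $675.

$675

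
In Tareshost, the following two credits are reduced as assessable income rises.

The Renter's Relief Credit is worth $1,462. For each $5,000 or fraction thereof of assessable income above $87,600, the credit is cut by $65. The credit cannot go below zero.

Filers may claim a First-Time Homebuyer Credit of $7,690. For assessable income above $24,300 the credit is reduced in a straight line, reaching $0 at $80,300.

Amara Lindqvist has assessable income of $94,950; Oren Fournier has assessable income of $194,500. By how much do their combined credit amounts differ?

Amara ($94,950): Renter's Relief Credit: income exceeds $87,600 by $7,350, which is 2 full-or-partial $5,000 increments; reduction = 2 × $65 = $130, leaving $1,332. First-Time Homebuyer Credit: $94,950 is at or above $80,300, so the credit is $0. total $1,332 + $0 = $1,332
Oren ($194,500): Renter's Relief Credit: income exceeds $87,600 by $106,900, which is 22 full-or-partial $5,000 increments; reduction = 22 × $65 = $1,430, leaving $32. First-Time Homebuyer Credit: $194,500 is at or above $80,300, so the credit is $0. total $32 + $0 = $32
Difference: |$1,332 − $32| = $1,300.

$1,300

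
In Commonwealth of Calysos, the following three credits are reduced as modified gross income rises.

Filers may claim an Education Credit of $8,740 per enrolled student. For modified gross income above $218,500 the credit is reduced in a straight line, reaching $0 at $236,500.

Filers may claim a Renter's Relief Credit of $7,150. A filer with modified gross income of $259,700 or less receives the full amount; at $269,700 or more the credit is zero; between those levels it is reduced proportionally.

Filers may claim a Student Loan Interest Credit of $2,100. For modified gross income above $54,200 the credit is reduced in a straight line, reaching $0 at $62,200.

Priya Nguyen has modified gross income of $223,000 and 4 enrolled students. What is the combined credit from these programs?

$33,370

Education Credit: base = 4 × $8,740 = $34,960. $223,000 is $4,500 into a $18,000 phase-out range, leaving 13,500/18,000 of the credit: $34,960 × 13,500/18,000 = $26,220.
Renter's Relief Credit: $223,000 is at or below the $259,700 threshold, so the full $7,150 applies.
Student Loan Interest Credit: $223,000 is at or above $62,200, so the credit is $0.
Total: $26,220 + $7,150 + $0 = $33,370.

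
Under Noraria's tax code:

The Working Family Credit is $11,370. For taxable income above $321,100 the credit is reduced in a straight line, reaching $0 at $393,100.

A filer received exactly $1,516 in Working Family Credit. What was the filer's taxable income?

$1,516 is 1,516/11,370 of the full $11,370, so 9,854/11,370 of the $72,000 range has been used: income = $321,100 + $72,000 × 9,854/11,370 = $383,500.

$383,500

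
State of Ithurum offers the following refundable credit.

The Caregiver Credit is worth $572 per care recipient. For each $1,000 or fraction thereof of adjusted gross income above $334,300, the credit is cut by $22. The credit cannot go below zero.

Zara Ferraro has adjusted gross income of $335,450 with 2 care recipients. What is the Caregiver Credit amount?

$1,100

Caregiver Credit: base = 2 × $572 = $1,144. income exceeds $334,300 by $1,150, which is 2 full-or-partial $1,000 increments; reduction = 2 × $22 = $44, leaving $1,100.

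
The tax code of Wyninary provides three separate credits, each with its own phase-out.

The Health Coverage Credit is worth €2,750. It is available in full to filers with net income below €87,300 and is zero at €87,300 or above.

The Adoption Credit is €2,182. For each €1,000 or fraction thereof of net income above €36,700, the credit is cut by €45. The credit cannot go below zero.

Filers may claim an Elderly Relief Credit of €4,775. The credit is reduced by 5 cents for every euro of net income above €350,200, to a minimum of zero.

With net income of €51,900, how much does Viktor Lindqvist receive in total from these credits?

€8,987

Health Coverage Credit: €51,900 is below the €87,300 cutoff, so the full €2,750 applies.
Adoption Credit: income exceeds €36,700 by €15,200, which is 16 full-or-partial €1,000 increments; reduction = 16 × €45 = €720, leaving €1,462.
Elderly Relief Credit: €51,900 is at or below the €350,200 threshold, so the full €4,775 applies.
Total: €2,750 + €1,462 + €4,775 = €8,987.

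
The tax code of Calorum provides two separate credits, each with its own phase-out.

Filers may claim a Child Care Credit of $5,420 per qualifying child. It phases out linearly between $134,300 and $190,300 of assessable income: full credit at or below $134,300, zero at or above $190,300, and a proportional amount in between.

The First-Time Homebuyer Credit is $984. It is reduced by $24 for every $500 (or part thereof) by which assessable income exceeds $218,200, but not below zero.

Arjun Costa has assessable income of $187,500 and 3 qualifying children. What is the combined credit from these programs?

$1,797

Child Care Credit: base = 3 × $5,420 = $16,260. $187,500 is $53,200 into a $56,000 phase-out range, leaving 2,800/56,000 of the credit: $16,260 × 2,800/56,000 = $813.
First-Time Homebuyer Credit: $187,500 is at or below the $218,200 threshold, so the full $984 applies.
Total: $813 + $984 = $1,797.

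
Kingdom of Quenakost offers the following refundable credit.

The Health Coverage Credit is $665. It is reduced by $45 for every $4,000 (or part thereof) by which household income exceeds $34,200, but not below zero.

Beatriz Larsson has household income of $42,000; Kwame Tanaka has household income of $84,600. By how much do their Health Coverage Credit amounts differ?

Beatriz ($42,000): Health Coverage Credit: income exceeds $34,200 by $7,800, which is 2 full-or-partial $4,000 increments; reduction = 2 × $45 = $90, leaving $575.
Kwame ($84,600): Health Coverage Credit: income exceeds $34,200 by $50,400, which is 13 full-or-partial $4,000 increments; reduction = 13 × $45 = $585, leaving $80.
Difference: |$575 − $80| = $495.

$495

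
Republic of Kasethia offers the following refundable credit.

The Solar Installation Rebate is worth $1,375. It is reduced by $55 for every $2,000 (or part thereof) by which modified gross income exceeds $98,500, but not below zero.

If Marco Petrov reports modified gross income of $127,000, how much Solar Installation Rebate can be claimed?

$550

Solar Installation Rebate: income exceeds $98,500 by $28,500, which is 15 full-or-partial $2,000 increments; reduction = 15 × $55 = $825, leaving $550.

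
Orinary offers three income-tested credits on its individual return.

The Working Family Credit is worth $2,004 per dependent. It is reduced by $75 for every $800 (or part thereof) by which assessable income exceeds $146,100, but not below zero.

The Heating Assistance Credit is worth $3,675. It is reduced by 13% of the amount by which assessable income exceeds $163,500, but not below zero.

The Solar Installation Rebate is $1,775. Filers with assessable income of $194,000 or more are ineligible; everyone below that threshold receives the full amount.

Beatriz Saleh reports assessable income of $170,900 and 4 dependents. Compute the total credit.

Working Family Credit: base = 4 × $2,004 = $8,016. income exceeds $146,100 by $24,800, which is 31 full-or-partial $800 increments; reduction = 31 × $75 = $2,325, leaving $5,691.
Heating Assistance Credit: 13% of the $7,400 excess over $163,500 is $962; credit = $3,675 − $962 = $2,713.
Solar Installation Rebate: $170,900 is below the $194,000 cutoff, so the full $1,775 applies.
Total: $5,691 + $2,713 + $1,775 = $10,179.

$10,179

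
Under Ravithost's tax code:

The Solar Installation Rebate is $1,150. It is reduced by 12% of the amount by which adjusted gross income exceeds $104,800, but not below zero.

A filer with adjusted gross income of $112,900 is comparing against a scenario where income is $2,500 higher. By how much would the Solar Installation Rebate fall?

At $112,900 — 12% of the $8,100 excess over $104,800 is $972; credit = $1,150 − $972 = $178.
At $115,400 — 12% of the $10,600 excess over $104,800 is $1,272 ≥ base, so the credit is $0.
Lost: $178 − $0 = $178.

$178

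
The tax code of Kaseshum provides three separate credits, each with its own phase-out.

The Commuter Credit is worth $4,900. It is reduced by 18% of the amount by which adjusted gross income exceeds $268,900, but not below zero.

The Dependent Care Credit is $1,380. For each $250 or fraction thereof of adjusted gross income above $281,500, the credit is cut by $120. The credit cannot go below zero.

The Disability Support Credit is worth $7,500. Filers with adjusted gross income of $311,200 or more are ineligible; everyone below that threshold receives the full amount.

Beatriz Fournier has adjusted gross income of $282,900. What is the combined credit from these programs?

$10,540

Commuter Credit: 18% of the $14,000 excess over $268,900 is $2,520; credit = $4,900 − $2,520 = $2,380.
Dependent Care Credit: income exceeds $281,500 by $1,400, which is 6 full-or-partial $250 increments; reduction = 6 × $120 = $720, leaving $660.
Disability Support Credit: $282,900 is below the $311,200 cutoff, so the full $7,500 applies.
Total: $2,380 + $660 + $7,500 = $10,540.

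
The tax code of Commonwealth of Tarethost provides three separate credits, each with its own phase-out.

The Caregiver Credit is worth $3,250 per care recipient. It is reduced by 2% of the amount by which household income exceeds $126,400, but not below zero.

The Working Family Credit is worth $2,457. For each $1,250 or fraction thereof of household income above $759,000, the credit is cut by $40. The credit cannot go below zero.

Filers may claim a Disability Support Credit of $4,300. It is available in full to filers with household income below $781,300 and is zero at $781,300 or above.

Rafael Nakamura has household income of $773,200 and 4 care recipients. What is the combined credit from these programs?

$6,341

Caregiver Credit: base = 4 × $3,250 = $13,000. 2% of the $646,800 excess over $126,400 is $12,936; credit = $13,000 − $12,936 = $64.
Working Family Credit: income exceeds $759,000 by $14,200, which is 12 full-or-partial $1,250 increments; reduction = 12 × $40 = $480, leaving $1,977.
Disability Support Credit: $773,200 is below the $781,300 cutoff, so the full $4,300 applies.
Total: $64 + $1,977 + $4,300 = $6,341.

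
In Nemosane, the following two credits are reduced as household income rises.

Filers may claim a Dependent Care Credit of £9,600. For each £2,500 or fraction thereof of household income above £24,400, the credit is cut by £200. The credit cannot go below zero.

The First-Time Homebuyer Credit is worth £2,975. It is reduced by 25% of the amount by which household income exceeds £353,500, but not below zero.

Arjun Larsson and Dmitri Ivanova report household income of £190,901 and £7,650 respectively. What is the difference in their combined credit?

Arjun (£190,901): Dependent Care Credit: income exceeds £24,400 by £166,501 → 67 increments × £200 = £13,400 ≥ base, so the credit is £0. First-Time Homebuyer Credit: £190,901 is at or below the £353,500 threshold, so the full £2,975 applies. total £0 + £2,975 = £2,975
Dmitri (£7,650): Dependent Care Credit: £7,650 is at or below the £24,400 threshold, so the full £9,600 applies. First-Time Homebuyer Credit: £7,650 is at or below the £353,500 threshold, so the full £2,975 applies. total £9,600 + £2,975 = £12,575
Difference: |£2,975 − £12,575| = £9,600.

£9,600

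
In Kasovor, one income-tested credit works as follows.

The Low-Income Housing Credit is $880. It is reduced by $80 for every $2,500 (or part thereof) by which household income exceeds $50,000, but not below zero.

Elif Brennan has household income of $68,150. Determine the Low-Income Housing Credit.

Low-Income Housing Credit: income exceeds $50,000 by $18,150, which is 8 full-or-partial $2,500 increments; reduction = 8 × $80 = $640, leaving $240.

$240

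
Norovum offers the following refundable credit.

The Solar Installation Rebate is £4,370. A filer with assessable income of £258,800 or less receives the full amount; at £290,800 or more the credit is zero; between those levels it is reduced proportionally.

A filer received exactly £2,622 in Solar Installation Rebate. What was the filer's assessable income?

£2,622 is 2,622/4,370 of the full £4,370, so 1,748/4,370 of the £32,000 range has been used: income = £258,800 + £32,000 × 1,748/4,370 = £271,600.

£271,600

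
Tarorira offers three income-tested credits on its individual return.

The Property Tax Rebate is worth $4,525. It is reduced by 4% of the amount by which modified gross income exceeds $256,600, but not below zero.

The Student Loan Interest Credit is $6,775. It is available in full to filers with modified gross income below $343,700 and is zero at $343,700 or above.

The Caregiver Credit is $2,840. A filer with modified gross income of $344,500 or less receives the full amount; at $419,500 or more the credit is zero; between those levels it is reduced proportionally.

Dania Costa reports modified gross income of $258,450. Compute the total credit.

$14,066

Property Tax Rebate: 4% of the $1,850 excess over $256,600 is $74; credit = $4,525 − $74 = $4,451.
Student Loan Interest Credit: $258,450 is below the $343,700 cutoff, so the full $6,775 applies.
Caregiver Credit: $258,450 is at or below the $344,500 threshold, so the full $2,840 applies.
Total: $4,451 + $6,775 + $2,840 = $14,066.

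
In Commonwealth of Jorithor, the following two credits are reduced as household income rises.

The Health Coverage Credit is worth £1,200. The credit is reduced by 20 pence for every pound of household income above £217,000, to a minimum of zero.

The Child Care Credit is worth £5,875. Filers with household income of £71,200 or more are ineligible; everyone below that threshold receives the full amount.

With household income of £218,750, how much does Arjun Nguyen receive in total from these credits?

Health Coverage Credit: 20% of the £1,750 excess over £217,000 is £350; credit = £1,200 − £350 = £850.
Child Care Credit: £218,750 meets or exceeds the £71,200 cutoff, so the credit is £0.
Total: £850 + £0 = £850.

£850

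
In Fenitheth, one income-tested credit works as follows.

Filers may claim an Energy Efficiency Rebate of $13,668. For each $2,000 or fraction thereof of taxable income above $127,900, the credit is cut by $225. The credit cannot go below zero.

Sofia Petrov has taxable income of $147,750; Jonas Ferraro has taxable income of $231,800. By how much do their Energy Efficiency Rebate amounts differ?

$9,450

Sofia ($147,750): Energy Efficiency Rebate: income exceeds $127,900 by $19,850, which is 10 full-or-partial $2,000 increments; reduction = 10 × $225 = $2,250, leaving $11,418.
Jonas ($231,800): Energy Efficiency Rebate: income exceeds $127,900 by $103,900, which is 52 full-or-partial $2,000 increments; reduction = 52 × $225 = $11,700, leaving $1,968.
Difference: |$11,418 − $1,968| = $9,450.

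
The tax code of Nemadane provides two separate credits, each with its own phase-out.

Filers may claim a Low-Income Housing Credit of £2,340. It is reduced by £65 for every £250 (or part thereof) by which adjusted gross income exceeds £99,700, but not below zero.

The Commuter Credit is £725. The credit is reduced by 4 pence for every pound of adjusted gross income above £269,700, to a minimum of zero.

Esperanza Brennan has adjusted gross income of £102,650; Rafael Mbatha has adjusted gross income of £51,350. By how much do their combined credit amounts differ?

Esperanza (£102,650): Low-Income Housing Credit: income exceeds £99,700 by £2,950, which is 12 full-or-partial £250 increments; reduction = 12 × £65 = £780, leaving £1,560. Commuter Credit: £102,650 is at or below the £269,700 threshold, so the full £725 applies. total £1,560 + £725 = £2,285
Rafael (£51,350): Low-Income Housing Credit: £51,350 is at or below the £99,700 threshold, so the full £2,340 applies. Commuter Credit: £51,350 is at or below the £269,700 threshold, so the full £725 applies. total £2,340 + £725 = £3,065
Difference: |£2,285 − £3,065| = £780.

£780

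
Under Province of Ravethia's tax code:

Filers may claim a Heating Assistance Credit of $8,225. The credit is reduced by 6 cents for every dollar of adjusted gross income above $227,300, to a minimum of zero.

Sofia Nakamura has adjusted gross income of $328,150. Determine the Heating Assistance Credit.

$2,174

Heating Assistance Credit: 6% of the $100,850 excess over $227,300 is $6,051; credit = $8,225 − $6,051 = $2,174.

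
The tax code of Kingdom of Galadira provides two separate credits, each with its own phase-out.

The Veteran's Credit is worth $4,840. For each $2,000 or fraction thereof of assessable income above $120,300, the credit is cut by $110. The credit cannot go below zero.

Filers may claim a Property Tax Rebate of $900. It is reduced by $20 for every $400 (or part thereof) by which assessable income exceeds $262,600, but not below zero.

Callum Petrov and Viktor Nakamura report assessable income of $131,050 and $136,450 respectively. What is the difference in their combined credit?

Callum ($131,050): Veteran's Credit: income exceeds $120,300 by $10,750, which is 6 full-or-partial $2,000 increments; reduction = 6 × $110 = $660, leaving $4,180. Property Tax Rebate: $131,050 is at or below the $262,600 threshold, so the full $900 applies. total $4,180 + $900 = $5,080
Viktor ($136,450): Veteran's Credit: income exceeds $120,300 by $16,150, which is 9 full-or-partial $2,000 increments; reduction = 9 × $110 = $990, leaving $3,850. Property Tax Rebate: $136,450 is at or below the $262,600 threshold, so the full $900 applies. total $3,850 + $900 = $4,750
Difference: |$5,080 − $4,750| = $330.

$330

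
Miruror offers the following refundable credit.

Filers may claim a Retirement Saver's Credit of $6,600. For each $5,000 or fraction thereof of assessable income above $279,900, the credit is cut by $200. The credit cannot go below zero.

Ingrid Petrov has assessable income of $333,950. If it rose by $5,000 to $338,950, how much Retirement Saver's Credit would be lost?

At $333,950 — income exceeds $279,900 by $54,050, which is 11 full-or-partial $5,000 increments; reduction = 11 × $200 = $2,200, leaving $4,400.
At $338,950 — income exceeds $279,900 by $59,050, which is 12 full-or-partial $5,000 increments; reduction = 12 × $200 = $2,400, leaving $4,200.
Lost: $4,400 − $4,200 = $200.

$200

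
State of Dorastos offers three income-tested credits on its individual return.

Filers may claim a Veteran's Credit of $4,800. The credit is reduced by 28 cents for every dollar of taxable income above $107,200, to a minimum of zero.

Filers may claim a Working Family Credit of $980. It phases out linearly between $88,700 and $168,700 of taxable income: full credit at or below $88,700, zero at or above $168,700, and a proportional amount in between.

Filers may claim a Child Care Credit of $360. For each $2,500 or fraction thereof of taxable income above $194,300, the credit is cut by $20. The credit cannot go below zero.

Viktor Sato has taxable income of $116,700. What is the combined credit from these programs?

Veteran's Credit: 28% of the $9,500 excess over $107,200 is $2,660; credit = $4,800 − $2,660 = $2,140.
Working Family Credit: $116,700 is $28,000 into a $80,000 phase-out range, leaving 52,000/80,000 of the credit: $980 × 52,000/80,000 = $637.
Child Care Credit: $116,700 is at or below the $194,300 threshold, so the full $360 applies.
Total: $2,140 + $637 + $360 = $3,137.

$3,137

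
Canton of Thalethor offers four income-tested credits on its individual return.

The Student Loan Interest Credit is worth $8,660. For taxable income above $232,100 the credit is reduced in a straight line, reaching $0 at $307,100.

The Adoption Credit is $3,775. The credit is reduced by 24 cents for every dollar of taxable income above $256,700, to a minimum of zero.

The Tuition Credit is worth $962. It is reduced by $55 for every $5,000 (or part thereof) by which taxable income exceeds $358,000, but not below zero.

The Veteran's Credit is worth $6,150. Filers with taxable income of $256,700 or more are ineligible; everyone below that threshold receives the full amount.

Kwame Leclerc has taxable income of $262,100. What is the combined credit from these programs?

$8,637

Student Loan Interest Credit: $262,100 is $30,000 into a $75,000 phase-out range, leaving 45,000/75,000 of the credit: $8,660 × 45,000/75,000 = $5,196.
Adoption Credit: 24% of the $5,400 excess over $256,700 is $1,296; credit = $3,775 − $1,296 = $2,479.
Tuition Credit: $262,100 is at or below the $358,000 threshold, so the full $962 applies.
Veteran's Credit: $262,100 meets or exceeds the $256,700 cutoff, so the credit is $0.
Total: $5,196 + $2,479 + $962 + $0 = $8,637.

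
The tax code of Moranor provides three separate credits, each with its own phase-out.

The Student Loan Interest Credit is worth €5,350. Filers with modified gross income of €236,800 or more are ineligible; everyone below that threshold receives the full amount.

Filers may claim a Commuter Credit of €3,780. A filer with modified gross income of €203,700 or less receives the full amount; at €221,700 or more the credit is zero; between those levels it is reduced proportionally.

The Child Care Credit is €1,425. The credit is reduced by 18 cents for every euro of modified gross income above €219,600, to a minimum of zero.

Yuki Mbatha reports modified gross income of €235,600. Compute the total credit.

€5,350

Student Loan Interest Credit: €235,600 is below the €236,800 cutoff, so the full €5,350 applies.
Commuter Credit: €235,600 is at or above €221,700, so the credit is €0.
Child Care Credit: 18% of the €16,000 excess over €219,600 is €2,880 ≥ base, so the credit is €0.
Total: €5,350 + €0 + €0 = €5,350.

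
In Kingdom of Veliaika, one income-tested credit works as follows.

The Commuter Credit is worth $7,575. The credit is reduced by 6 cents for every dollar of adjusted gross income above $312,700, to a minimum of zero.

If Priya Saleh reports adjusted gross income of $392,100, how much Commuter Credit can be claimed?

Commuter Credit: 6% of the $79,400 excess over $312,700 is $4,764; credit = $7,575 − $4,764 = $2,811.

$2,811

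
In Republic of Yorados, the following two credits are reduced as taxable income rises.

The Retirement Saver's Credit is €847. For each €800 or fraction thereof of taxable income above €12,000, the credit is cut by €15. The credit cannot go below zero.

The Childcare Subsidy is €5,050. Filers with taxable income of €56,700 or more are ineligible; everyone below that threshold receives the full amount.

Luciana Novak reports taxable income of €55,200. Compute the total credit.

Retirement Saver's Credit: income exceeds €12,000 by €43,200, which is 54 full-or-partial €800 increments; reduction = 54 × €15 = €810, leaving €37.
Childcare Subsidy: €55,200 is below the €56,700 cutoff, so the full €5,050 applies.
Total: €37 + €5,050 = €5,087.

€5,087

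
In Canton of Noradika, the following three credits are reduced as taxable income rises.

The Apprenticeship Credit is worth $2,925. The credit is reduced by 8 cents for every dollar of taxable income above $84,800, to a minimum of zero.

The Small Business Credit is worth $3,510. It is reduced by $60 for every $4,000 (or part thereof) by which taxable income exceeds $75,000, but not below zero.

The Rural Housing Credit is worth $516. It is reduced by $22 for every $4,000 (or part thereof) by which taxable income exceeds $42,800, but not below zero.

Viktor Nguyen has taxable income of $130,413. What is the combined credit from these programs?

Apprenticeship Credit: 8% of the $45,613 excess over $84,800 is $3,649.04 ≥ base, so the credit is $0.
Small Business Credit: income exceeds $75,000 by $55,413, which is 14 full-or-partial $4,000 increments; reduction = 14 × $60 = $840, leaving $2,670.
Rural Housing Credit: income exceeds $42,800 by $87,613, which is 22 full-or-partial $4,000 increments; reduction = 22 × $22 = $484, leaving $32.
Total: $0 + $2,670 + $32 = $2,702.

$2,702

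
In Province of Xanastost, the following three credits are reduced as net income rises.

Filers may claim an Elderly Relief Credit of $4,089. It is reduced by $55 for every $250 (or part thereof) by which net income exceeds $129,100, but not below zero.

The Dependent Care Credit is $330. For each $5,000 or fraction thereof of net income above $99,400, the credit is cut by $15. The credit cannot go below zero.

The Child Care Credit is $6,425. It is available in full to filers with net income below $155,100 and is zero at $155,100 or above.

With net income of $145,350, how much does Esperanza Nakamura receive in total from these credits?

$7,119

Elderly Relief Credit: income exceeds $129,100 by $16,250, which is 65 full-or-partial $250 increments; reduction = 65 × $55 = $3,575, leaving $514.
Dependent Care Credit: income exceeds $99,400 by $45,950, which is 10 full-or-partial $5,000 increments; reduction = 10 × $15 = $150, leaving $180.
Child Care Credit: $145,350 is below the $155,100 cutoff, so the full $6,425 applies.
Total: $514 + $180 + $6,425 = $7,119.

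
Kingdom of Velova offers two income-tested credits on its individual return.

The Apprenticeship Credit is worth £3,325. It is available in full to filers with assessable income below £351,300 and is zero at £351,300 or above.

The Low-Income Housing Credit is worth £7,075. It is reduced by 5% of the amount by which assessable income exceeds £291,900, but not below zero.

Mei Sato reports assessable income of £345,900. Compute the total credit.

£7,700

Apprenticeship Credit: £345,900 is below the £351,300 cutoff, so the full £3,325 applies.
Low-Income Housing Credit: 5% of the £54,000 excess over £291,900 is £2,700; credit = £7,075 − £2,700 = £4,375.
Total: £3,325 + £4,375 = £7,700.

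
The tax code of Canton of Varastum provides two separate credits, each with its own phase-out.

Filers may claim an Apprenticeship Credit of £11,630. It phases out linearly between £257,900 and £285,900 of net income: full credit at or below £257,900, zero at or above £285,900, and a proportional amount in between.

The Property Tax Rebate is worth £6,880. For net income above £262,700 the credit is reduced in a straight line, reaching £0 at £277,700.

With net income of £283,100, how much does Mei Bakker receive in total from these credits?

Apprenticeship Credit: £283,100 is £25,200 into a £28,000 phase-out range, leaving 2,800/28,000 of the credit: £11,630 × 2,800/28,000 = £1,163.
Property Tax Rebate: £283,100 is at or above £277,700, so the credit is £0.
Total: £1,163 + £0 = £1,163.

£1,163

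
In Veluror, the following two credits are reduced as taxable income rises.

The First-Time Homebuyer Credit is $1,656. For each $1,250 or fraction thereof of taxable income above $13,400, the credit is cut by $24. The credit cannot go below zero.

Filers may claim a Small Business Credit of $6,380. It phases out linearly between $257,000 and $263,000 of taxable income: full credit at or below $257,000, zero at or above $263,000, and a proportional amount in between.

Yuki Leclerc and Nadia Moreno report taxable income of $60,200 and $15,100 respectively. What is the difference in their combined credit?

Yuki ($60,200): First-Time Homebuyer Credit: income exceeds $13,400 by $46,800, which is 38 full-or-partial $1,250 increments; reduction = 38 × $24 = $912, leaving $744. Small Business Credit: $60,200 is at or below the $257,000 threshold, so the full $6,380 applies. total $744 + $6,380 = $7,124
Nadia ($15,100): First-Time Homebuyer Credit: income exceeds $13,400 by $1,700, which is 2 full-or-partial $1,250 increments; reduction = 2 × $24 = $48, leaving $1,608. Small Business Credit: $15,100 is at or below the $257,000 threshold, so the full $6,380 applies. total $1,608 + $6,380 = $7,988
Difference: |$7,124 − $7,988| = $864.

$864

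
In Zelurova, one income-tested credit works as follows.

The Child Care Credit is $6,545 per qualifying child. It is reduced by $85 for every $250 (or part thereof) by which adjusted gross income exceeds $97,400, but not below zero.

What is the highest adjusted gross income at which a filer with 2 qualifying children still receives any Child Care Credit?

Full credit = 2 × $6,545 = $13,090.
After 153 increments the reduction is 153 × $85 = $13,005, leaving $85; one more increment wipes it out. Increment 153 ends at excess 153 × $250 = $38,250, so the highest qualifying income is $97,400 + $38,250 = $135,650.

$135,650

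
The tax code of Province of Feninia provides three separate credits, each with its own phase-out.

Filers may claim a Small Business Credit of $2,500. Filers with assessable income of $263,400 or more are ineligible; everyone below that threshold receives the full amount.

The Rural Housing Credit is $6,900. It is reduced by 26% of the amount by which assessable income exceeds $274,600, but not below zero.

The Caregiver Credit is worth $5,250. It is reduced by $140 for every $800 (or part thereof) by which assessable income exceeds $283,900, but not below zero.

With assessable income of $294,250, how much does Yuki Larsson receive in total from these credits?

$5,221

Small Business Credit: $294,250 meets or exceeds the $263,400 cutoff, so the credit is $0.
Rural Housing Credit: 26% of the $19,650 excess over $274,600 is $5,109; credit = $6,900 − $5,109 = $1,791.
Caregiver Credit: income exceeds $283,900 by $10,350, which is 13 full-or-partial $800 increments; reduction = 13 × $140 = $1,820, leaving $3,430.
Total: $0 + $1,791 + $3,430 = $5,221.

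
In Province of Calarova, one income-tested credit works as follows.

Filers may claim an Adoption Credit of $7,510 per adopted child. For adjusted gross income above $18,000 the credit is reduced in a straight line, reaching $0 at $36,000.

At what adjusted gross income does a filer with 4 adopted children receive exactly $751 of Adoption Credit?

Full credit = 4 × $7,510 = $30,040.
$751 is 751/30,040 of the full $30,040, so 29,289/30,040 of the $18,000 range has been used: income = $18,000 + $18,000 × 29,289/30,040 = $35,550.

$35,550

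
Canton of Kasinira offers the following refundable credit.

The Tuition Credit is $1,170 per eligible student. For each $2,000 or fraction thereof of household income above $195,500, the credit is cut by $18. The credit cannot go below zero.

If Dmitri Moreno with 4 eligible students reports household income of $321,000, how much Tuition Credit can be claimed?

$3,546

Tuition Credit: base = 4 × $1,170 = $4,680. income exceeds $195,500 by $125,500, which is 63 full-or-partial $2,000 increments; reduction = 63 × $18 = $1,134, leaving $3,546.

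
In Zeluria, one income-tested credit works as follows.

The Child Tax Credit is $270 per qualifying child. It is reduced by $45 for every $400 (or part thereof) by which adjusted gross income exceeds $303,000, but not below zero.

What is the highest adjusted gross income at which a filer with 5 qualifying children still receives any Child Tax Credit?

Full credit = 5 × $270 = $1,350.
After 29 increments the reduction is 29 × $45 = $1,305, leaving $45; one more increment wipes it out. Increment 29 ends at excess 29 × $400 = $11,600, so the highest qualifying income is $303,000 + $11,600 = $314,600.

$314,600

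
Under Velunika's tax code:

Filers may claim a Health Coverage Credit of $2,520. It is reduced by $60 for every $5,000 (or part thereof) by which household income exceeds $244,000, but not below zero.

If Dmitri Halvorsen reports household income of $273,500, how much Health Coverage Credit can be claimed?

Health Coverage Credit: income exceeds $244,000 by $29,500, which is 6 full-or-partial $5,000 increments; reduction = 6 × $60 = $360, leaving $2,160.

$2,160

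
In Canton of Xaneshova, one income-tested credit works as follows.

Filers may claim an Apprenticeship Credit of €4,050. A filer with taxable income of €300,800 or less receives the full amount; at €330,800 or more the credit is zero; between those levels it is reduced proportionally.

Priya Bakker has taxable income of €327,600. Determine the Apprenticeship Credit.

€432

Apprenticeship Credit: €327,600 is €26,800 into a €30,000 phase-out range, leaving 3,200/30,000 of the credit: €4,050 × 3,200/30,000 = €432.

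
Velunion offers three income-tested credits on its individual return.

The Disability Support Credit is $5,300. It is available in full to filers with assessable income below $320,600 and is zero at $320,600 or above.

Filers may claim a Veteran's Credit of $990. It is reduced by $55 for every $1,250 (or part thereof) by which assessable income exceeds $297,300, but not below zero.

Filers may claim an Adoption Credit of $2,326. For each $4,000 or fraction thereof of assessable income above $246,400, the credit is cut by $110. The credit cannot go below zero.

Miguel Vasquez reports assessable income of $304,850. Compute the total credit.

Disability Support Credit: $304,850 is below the $320,600 cutoff, so the full $5,300 applies.
Veteran's Credit: income exceeds $297,300 by $7,550, which is 7 full-or-partial $1,250 increments; reduction = 7 × $55 = $385, leaving $605.
Adoption Credit: income exceeds $246,400 by $58,450, which is 15 full-or-partial $4,000 increments; reduction = 15 × $110 = $1,650, leaving $676.
Total: $5,300 + $605 + $676 = $6,581.

$6,581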